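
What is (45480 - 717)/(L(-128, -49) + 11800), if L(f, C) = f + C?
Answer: 44763/11623 ≈ 3.8512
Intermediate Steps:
L(f, C) = C + f
(45480 - 717)/(L(-128, -49) + 11800) = (45480 - 717)/((-49 - 128) + 11800) = 44763/(-177 + 11800) = 44763/11623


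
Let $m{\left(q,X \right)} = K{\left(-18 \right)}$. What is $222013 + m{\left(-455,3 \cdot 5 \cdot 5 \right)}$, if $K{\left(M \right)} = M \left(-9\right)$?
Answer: $222175$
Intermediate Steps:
$K{\left(M \right)} = - 9 M$
$m{\left(q,X \right)} = 162$ ($m{\left(q,X \right)} = \left(-9\right) \left(-18\right) = 162$)
$222013 + m{\left(-455,3 \cdot 5 \cdot 5 \right)} = 222013 + 162 = 222175$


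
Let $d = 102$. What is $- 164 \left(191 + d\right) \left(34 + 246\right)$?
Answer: $-13454560$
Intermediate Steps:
$- 164 \left(191 + d\right) \left(34 + 246\right) = - 164 \left(191 + 102\right) \left(34 + 246\right) = - 164 \cdot 293 \cdot 280 = \left(-164\right) 82040 = -13454560$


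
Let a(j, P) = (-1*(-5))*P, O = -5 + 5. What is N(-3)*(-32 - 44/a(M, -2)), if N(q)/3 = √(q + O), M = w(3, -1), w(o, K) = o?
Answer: -414*I*√3/5 ≈ -143.41*I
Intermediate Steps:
O = 0
M = 3
a(j, P) = 5*P
N(q) = 3*√q (N(q) = 3*√(q + 0) = 3*√q)
N(-3)*(-32 - 44/a(M, -2)) = (3*√(-3))*(-32 - 44/(5*(-2))) = (3*(I*√3))*(-32 - 44/(-10)) = (3*I*√3)*(-32 - 44*(-⅒)) = (3*I*√3)*(-32 + 22/5) = (3*I*√3)*(-138/5) = -414*I*√3/5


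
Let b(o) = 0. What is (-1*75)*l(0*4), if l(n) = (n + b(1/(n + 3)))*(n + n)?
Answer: 0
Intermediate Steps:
l(n) = 2*n**2 (l(n) = (n + 0)*(n + n) = n*(2*n) = 2*n**2)
(-1*75)*l(0*4) = (-1*75)*(2*(0*4)**2) = -150*0**2 = -150*0 = -75*0 = 0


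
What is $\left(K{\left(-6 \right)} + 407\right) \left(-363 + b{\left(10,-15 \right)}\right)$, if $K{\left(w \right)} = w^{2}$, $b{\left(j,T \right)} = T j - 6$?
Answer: $-229917$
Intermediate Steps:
$b{\left(j,T \right)} = -6 + T j$
$\left(K{\left(-6 \right)} + 407\right) \left(-363 + b{\left(10,-15 \right)}\right) = \left(\left(-6\right)^{2} + 407\right) \left(-363 - 156\right) = \left(36 + 407\right) \left(-363 - 156\right) = 443 \left(-363 - 156\right) = 443 \left(-519\right) = -229917$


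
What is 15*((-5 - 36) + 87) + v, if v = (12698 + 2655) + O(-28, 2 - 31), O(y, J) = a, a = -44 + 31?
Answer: 16030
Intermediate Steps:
a = -13
O(y, J) = -13
v = 15340 (v = (12698 + 2655) - 13 = 15353 - 13 = 15340)
15*((-5 - 36) + 87) + v = 15*((-5 - 36) + 87) + 15340 = 15*(-41 + 87) + 15340 = 15*46 + 15340 = 690 + 15340 = 16030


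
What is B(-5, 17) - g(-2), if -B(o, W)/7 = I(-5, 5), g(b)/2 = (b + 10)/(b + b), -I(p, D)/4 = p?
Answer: -136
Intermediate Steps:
I(p, D) = -4*p
g(b) = (10 + b)/b (g(b) = 2*((b + 10)/(b + b)) = 2*((10 + b)/((2*b))) = 2*((10 + b)*(1/(2*b))) = 2*((10 + b)/(2*b)) = (10 + b)/b)
B(o, W) = -140 (B(o, W) = -(-28)*(-5) = -7*20 = -140)
B(-5, 17) - g(-2) = -140 - (10 - 2)/(-2) = -140 - (-1)*8/2 = -140 - 1*(-4) = -140 + 4 = -136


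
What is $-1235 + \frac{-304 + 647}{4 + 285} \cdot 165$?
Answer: $- \frac{300320}{289} \approx -1039.2$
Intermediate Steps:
$-1235 + \frac{-304 + 647}{4 + 285} \cdot 165 = -1235 + \frac{343}{289} \cdot 165 = -1235 + \frac{56595}{289} = - \frac{300320}{289}$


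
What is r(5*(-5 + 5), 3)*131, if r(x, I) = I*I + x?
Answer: 1179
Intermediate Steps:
r(x, I) = x + I**2 (r(x, I) = I**2 + x = x + I**2)
r(5*(-5 + 5), 3)*131 = (5*(-5 + 5) + 3**2)*131 = (5*0 + 9)*131 = (0 + 9)*131 = 9*131 = 1179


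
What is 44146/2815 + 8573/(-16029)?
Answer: 683483239/45121635 ≈ 15.148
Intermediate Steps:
44146/2815 + 8573/(-16029) = 44146*(1/2815) + 8573*(-1/16029) = 44146/2815 - 8573/16029 = 683483239/45121635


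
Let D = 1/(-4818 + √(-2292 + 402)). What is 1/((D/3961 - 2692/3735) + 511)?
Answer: 288088051591615521462480/147005354981451401906964739 + 18418947075*I*√210/147005354981451401906964739 ≈ 0.0019597 + 1.8157e-15*I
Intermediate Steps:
D = 1/(-4818 + 3*I*√210) (D = 1/(-4818 + √(-1890)) = 1/(-4818 + 3*I*√210) ≈ -0.00020754 - 1.873e-6*I)
1/((D/3961 - 2692/3735) + 511) = 1/(((-803/3869169 - I*√210/7738338)/3961 - 2692/3735) + 511) = 1/(((-803/3869169 - I*√210/7738338)*(1/3961) - 2692*1/3735) + 511) = 1/(((-803/15325778409 - I*√210/30651556818) - 2692/3735) + 511) = 1/((-13752332825411/19080594119205 - I*√210/30651556818) + 511) = 1/(9736431262088344/19080594119205 - I*√210/30651556818)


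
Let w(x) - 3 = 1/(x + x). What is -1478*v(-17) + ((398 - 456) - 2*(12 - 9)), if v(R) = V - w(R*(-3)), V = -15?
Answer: 1354279/51 ≈ 26555.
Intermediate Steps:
w(x) = 3 + 1/(2*x) (w(x) = 3 + 1/(x + x) = 3 + 1/(2*x))
v(R) = -18 + 1/(6*R) (v(R) = -15 - (3 + 1/(2*((R*(-3))))) = -15 - (3 + 1/(2*((-3*R)))) = -15 - (3 + (-1/(3*R))/2) = -15 - (3 - 1/(6*R)) = -15 + (-3 + 1/(6*R)) = -18 + 1/(6*R))
-1478*v(-17) + ((398 - 456) - 2*(12 - 9)) = -1478*(-18 + (⅙)/(-17)) + ((398 - 456) - 2*(12 - 9)) = -1478*(-18 + (⅙)*(-1/17)) + (-58 - 2*3) = -1478*(-18 - 1/102) + (-58 - 6) = -1478*(-1837/102) - 64 = 1357543/51 - 64 = 1354279/51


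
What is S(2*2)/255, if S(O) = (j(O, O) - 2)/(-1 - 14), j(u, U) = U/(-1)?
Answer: 2/1275 ≈ 0.0015686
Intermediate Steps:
j(u, U) = -U (j(u, U) = U*(-1) = -U)
S(O) = 2/15 + O/15 (S(O) = (-O - 2)/(-1 - 14) = (-2 - O)/(-15) = (-2 - O)*(-1/15) = 2/15 + O/15)
S(2*2)/255 = (2/15 + (2*2)/15)/255 = (2/15 + (1/15)*4)*(1/255) = (2/15 + 4/15)*(1/255) = (⅖)*(1/255) = 2/1275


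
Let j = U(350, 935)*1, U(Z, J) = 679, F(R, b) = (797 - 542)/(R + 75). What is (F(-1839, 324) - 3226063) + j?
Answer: -1896525877/588 ≈ -3.2254e+6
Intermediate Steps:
F(R, b) = 255/(75 + R)
j = 679 (j = 679*1 = 679)
(F(-1839, 324) - 3226063) + j = (255/(75 - 1839) - 3226063) + 679 = (255/(-1764) - 3226063) + 679 = (255*(-1/1764) - 3226063) + 679 = (-85/588 - 3226063) + 679 = -1896925129/588 + 679 = -1896525877/588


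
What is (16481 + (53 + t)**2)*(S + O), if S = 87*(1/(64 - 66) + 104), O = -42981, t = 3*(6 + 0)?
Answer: -731242233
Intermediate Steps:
t = 18 (t = 3*6 = 18)
S = 18009/2 (S = 87*(1/(-2) + 104) = 87*(-1/2 + 104) = 87*(207/2) = 18009/2 ≈ 9004.5)
(16481 + (53 + t)**2)*(S + O) = (16481 + (53 + 18)**2)*(18009/2 - 42981) = (16481 + 71**2)*(-67953/2) = (16481 + 5041)*(-67953/2) = 21522*(-67953/2) = -731242233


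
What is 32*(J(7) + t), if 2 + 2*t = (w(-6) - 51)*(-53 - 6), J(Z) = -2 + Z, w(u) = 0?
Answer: 48272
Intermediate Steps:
t = 3007/2 (t = -1 + ((0 - 51)*(-53 - 6))/2 = -1 + (-51*(-59))/2 = -1 + (1/2)*3009 = -1 + 3009/2 = 3007/2 ≈ 1503.5)
32*(J(7) + t) = 32*((-2 + 7) + 3007/2) = 32*(5 + 3007/2) = 32*(3017/2) = 48272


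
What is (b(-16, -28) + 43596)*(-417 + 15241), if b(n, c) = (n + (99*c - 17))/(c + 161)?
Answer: 85911943512/133 ≈ 6.4595e+8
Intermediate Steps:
b(n, c) = (-17 + n + 99*c)/(161 + c) (b(n, c) = (n + (-17 + 99*c))/(161 + c) = (-17 + n + 99*c)/(161 + c))
(b(-16, -28) + 43596)*(-417 + 15241) = ((-17 - 16 + 99*(-28))/(161 - 28) + 43596)*(-417 + 15241) = ((-17 - 16 - 2772)/133 + 43596)*14824 = ((1/133)*(-2805) + 43596)*14824 = (-2805/133 + 43596)*14824 = (5795463/133)*14824 = 85911943512/133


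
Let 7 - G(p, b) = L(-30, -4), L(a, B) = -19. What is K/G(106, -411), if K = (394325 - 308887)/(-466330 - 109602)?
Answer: -42719/7487116 ≈ -0.0057057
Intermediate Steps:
G(p, b) = 26 (G(p, b) = 7 - 1*(-19) = 7 + 19 = 26)
K = -42719/287966 (K = 85438/(-575932) = 85438*(-1/575932) = -42719/287966 ≈ -0.14835)
K/G(106, -411) = -42719/287966/26 = -42719/287966*1/26 = -42719/7487116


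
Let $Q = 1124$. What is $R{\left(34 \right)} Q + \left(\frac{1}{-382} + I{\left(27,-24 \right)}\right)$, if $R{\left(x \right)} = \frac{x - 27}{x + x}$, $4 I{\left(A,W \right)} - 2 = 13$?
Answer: $\frac{1551459}{12988} \approx 119.45$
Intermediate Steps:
$I{\left(A,W \right)} = \frac{15}{4}$ ($I{\left(A,W \right)} = \frac{1}{2} + \frac{1}{4} \cdot 13 = \frac{1}{2} + \frac{13}{4} = \frac{15}{4}$)
$R{\left(x \right)} = \frac{-27 + x}{2 x}$
$R{\left(34 \right)} Q + \left(\frac{1}{-382} + I{\left(27,-24 \right)}\right) = \frac{-27 + 34}{2 \cdot 34} \cdot 1124 + \left(\frac{1}{-382} + \frac{15}{4}\right) = \frac{1}{2} \cdot \frac{1}{34} \cdot 7 \cdot 1124 + \left(- \frac{1}{382} + \frac{15}{4}\right) = \frac{7}{68} \cdot 1124 + \frac{2863}{764} = \frac{1967}{17} + \frac{2863}{764} = \frac{1551459}{12988}$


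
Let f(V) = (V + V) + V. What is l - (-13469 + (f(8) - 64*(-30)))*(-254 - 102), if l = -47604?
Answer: -4150504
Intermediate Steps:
f(V) = 3*V (f(V) = 2*V + V = 3*V)
l - (-13469 + (f(8) - 64*(-30)))*(-254 - 102) = -47604 - (-13469 + (3*8 - 64*(-30)))*(-254 - 102) = -47604 - (-13469 + (24 + 1920))*(-356) = -47604 - (-13469 + 1944)*(-356) = -47604 - (-11525)*(-356) = -47604 - 1*4102900 = -47604 - 4102900 = -4150504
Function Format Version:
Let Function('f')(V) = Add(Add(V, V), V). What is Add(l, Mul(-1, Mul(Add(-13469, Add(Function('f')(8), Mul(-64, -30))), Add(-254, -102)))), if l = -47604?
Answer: -4150504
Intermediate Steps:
Function('f')(V) = Mul(3, V) (Function('f')(V) = Add(Mul(2, V), V) = Mul(3, V))
Add(l, Mul(-1, Mul(Add(-13469, Add(Function('f')(8), Mul(-64, -30))), Add(-254, -102)))) = Add(-47604, Mul(-1, Mul(Add(-13469, Add(Mul(3, 8), Mul(-64, -30))), Add(-254, -102)))) = Add(-47604, Mul(-1, Mul(Add(-13469, Add(24, 1920)), -356))) = Add(-47604, Mul(-1, Mul(Add(-13469, 1944), -356))) = Add(-47604, Mul(-1, Mul(-11525, -356))) = Add(-47604, Mul(-1, 4102900)) = Add(-47604, -4102900) = -4150504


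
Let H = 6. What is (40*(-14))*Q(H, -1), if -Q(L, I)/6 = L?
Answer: 20160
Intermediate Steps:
Q(L, I) = -6*L
(40*(-14))*Q(H, -1) = (40*(-14))*(-6*6) = -560*(-36) = 20160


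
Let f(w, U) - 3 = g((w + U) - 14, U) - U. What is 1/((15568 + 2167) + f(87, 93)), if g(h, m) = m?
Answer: 1/17738 ≈ 5.6376e-5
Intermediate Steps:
f(w, U) = 3 (f(w, U) = 3 + (U - U) = 3 + 0 = 3)
1/((15568 + 2167) + f(87, 93)) = 1/((15568 + 2167) + 3) = 1/(17735 + 3) = 1/17738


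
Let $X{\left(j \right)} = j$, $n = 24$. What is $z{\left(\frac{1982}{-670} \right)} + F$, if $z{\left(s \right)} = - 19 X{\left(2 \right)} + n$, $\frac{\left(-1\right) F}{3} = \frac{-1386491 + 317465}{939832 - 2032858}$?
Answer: $- \frac{3084907}{182171} \approx -16.934$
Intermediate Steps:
$F = - \frac{534513}{182171}$ ($F = - 3 \frac{-1386491 + 317465}{939832 - 2032858} = - 3 \left(- \frac{1069026}{-1093026}\right) = - 3 \left(\left(-1069026\right) \left(- \frac{1}{1093026}\right)\right) = \left(-3\right) \frac{178171}{182171} = - \frac{534513}{182171} \approx -2.9341$)
$z{\left(s \right)} = -14$ ($z{\left(s \right)} = \left(-19\right) 2 + 24 = -38 + 24 = -14$)
$z{\left(\frac{1982}{-670} \right)} + F = -14 - \frac{534513}{182171} = - \frac{3084907}{182171}$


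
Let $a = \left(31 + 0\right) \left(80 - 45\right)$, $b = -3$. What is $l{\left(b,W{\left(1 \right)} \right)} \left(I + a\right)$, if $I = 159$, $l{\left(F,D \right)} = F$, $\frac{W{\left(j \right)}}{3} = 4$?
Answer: $-3732$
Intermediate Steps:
$W{\left(j \right)} = 12$ ($W{\left(j \right)} = 3 \cdot 4 = 12$)
$a = 1085$ ($a = 31 \cdot 35 = 1085$)
$l{\left(b,W{\left(1 \right)} \right)} \left(I + a\right) = - 3 \left(159 + 1085\right) = \left(-3\right) 1244 = -3732$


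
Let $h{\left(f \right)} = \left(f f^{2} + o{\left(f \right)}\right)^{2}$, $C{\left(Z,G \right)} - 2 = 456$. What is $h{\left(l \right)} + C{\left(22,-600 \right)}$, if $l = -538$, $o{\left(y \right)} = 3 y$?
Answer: $24249492646020654$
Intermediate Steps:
$C{\left(Z,G \right)} = 458$ ($C{\left(Z,G \right)} = 2 + 456 = 458$)
$h{\left(f \right)} = \left(f^{3} + 3 f\right)^{2}$ ($h{\left(f \right)} = \left(f f^{2} + 3 f\right)^{2} = \left(f^{3} + 3 f\right)^{2}$)
$h{\left(l \right)} + C{\left(22,-600 \right)} = \left(-538\right)^{2} \left(3 + \left(-538\right)^{2}\right)^{2} + 458 = 289444 \left(3 + 289444\right)^{2} + 458 = 289444 \cdot 289447^{2} + 458 = 289444 \cdot 83779565809 + 458 = 24249492646020196 + 458 = 24249492646020654$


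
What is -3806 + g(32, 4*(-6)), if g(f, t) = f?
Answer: -3774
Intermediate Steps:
-3806 + g(32, 4*(-6)) = -3806 + 32 = -3774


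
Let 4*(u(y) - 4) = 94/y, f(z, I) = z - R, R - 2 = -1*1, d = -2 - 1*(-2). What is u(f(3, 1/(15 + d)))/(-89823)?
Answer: -21/119764 ≈ -0.00017534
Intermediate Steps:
d = 0 (d = -2 + 2 = 0)
R = 1 (R = 2 - 1*1 = 2 - 1 = 1)
f(z, I) = -1 + z (f(z, I) = z - 1*1 = z - 1 = -1 + z)
u(y) = 4 + 47/(2*y) (u(y) = 4 + (94/y)/4 = 4 + 47/(2*y))
u(f(3, 1/(15 + d)))/(-89823) = (4 + 47/(2*(-1 + 3)))/(-89823) = (4 + (47/2)/2)*(-1/89823) = (4 + (47/2)*(½))*(-1/89823) = (4 + 47/4)*(-1/89823) = (63/4)*(-1/89823) = -21/119764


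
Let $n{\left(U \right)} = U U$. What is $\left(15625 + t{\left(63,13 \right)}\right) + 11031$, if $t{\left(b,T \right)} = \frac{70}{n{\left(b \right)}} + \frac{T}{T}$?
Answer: $\frac{15114529}{567} \approx 26657.0$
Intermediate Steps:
$n{\left(U \right)} = U^{2}$
$t{\left(b,T \right)} = 1 + \frac{70}{b^{2}}$ ($t{\left(b,T \right)} = \frac{70}{b^{2}} + \frac{T}{T} = \frac{70}{b^{2}} + 1 = 1 + \frac{70}{b^{2}}$)
$\left(15625 + t{\left(63,13 \right)}\right) + 11031 = \left(15625 + \left(1 + \frac{70}{3969}\right)\right) + 11031 = \left(15625 + \left(1 + 70 \cdot \frac{1}{3969}\right)\right) + 11031 = \left(15625 + \left(1 + \frac{10}{567}\right)\right) + 11031 = \left(15625 + \frac{577}{567}\right) + 11031 = \frac{8859952}{567} + 11031 = \frac{15114529}{567}$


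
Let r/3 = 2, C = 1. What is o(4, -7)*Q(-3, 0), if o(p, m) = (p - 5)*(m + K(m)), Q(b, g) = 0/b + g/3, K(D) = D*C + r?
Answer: 0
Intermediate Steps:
r = 6 (r = 3*2 = 6)
K(D) = 6 + D (K(D) = D*1 + 6 = D + 6 = 6 + D)
Q(b, g) = g/3 (Q(b, g) = 0 + g*(1/3) = 0 + g/3 = g/3)
o(p, m) = (-5 + p)*(6 + 2*m) (o(p, m) = (p - 5)*(m + (6 + m)) = (-5 + p)*(6 + 2*m))
o(4, -7)*Q(-3, 0) = (-30 - 10*(-7) - 7*4 + 4*(6 - 7))*((1/3)*0) = (-30 + 70 - 28 + 4*(-1))*0 = (-30 + 70 - 28 - 4)*0 = 8*0 = 0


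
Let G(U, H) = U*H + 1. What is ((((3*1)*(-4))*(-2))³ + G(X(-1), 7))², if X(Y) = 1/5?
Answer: 4779233424/25 ≈ 1.9117e+8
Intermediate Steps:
X(Y) = ⅕
G(U, H) = 1 + H*U (G(U, H) = H*U + 1 = 1 + H*U)
((((3*1)*(-4))*(-2))³ + G(X(-1), 7))² = ((((3*1)*(-4))*(-2))³ + (1 + 7*(⅕)))² = (((3*(-4))*(-2))³ + (1 + 7/5))² = ((-12*(-2))³ + 12/5)² = (24³ + 12/5)² = (13824 + 12/5)² = (69132/5)² = 4779233424/25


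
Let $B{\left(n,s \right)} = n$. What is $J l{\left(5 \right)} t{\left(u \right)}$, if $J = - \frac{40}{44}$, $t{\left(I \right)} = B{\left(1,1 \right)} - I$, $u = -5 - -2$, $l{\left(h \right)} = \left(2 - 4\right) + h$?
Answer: $- \frac{120}{11} \approx -10.909$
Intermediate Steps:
$l{\left(h \right)} = -2 + h$
$u = -3$ ($u = -5 + 2 = -3$)
$t{\left(I \right)} = 1 - I$
$J = - \frac{10}{11}$ ($J = \left(-40\right) \frac{1}{44} = - \frac{10}{11} \approx -0.90909$)
$J l{\left(5 \right)} t{\left(u \right)} = - \frac{10 \left(-2 + 5\right)}{11} \left(1 - -3\right) = \left(- \frac{10}{11}\right) 3 \left(1 + 3\right) = \left(- \frac{30}{11}\right) 4 = - \frac{120}{11}$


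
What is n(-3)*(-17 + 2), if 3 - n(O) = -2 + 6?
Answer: 15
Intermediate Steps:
n(O) = -1 (n(O) = 3 - (-2 + 6) = 3 - 1*4 = 3 - 4 = -1)
n(-3)*(-17 + 2) = -(-17 + 2) = -1*(-15) = 15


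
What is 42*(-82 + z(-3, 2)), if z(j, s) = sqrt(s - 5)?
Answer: -3444 + 42*I*sqrt(3) ≈ -3444.0 + 72.746*I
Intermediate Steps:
z(j, s) = sqrt(-5 + s)
42*(-82 + z(-3, 2)) = 42*(-82 + sqrt(-5 + 2)) = 42*(-82 + sqrt(-3)) = 42*(-82 + I*sqrt(3)) = -3444 + 42*I*sqrt(3)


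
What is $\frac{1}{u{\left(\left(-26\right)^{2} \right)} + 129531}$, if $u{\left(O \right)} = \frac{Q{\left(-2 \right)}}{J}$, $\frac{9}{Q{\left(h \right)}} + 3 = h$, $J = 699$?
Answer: $\frac{1165}{150903612} \approx 7.7202 \cdot 10^{-6}$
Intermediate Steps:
$Q{\left(h \right)} = \frac{9}{-3 + h}$
$u{\left(O \right)} = - \frac{3}{1165}$ ($u{\left(O \right)} = \frac{9 \frac{1}{-3 - 2}}{699} = \frac{9}{-5} \cdot \frac{1}{699} = 9 \left(- \frac{1}{5}\right) \frac{1}{699} = \left(- \frac{9}{5}\right) \frac{1}{699} = - \frac{3}{1165}$)
$\frac{1}{u{\left(\left(-26\right)^{2} \right)} + 129531} = \frac{1}{- \frac{3}{1165} + 129531} = \frac{1}{\frac{150903612}{1165}} = \frac{1165}{150903612}$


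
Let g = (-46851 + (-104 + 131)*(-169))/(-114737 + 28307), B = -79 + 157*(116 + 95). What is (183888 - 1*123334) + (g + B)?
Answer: 1348345379/14405 ≈ 93603.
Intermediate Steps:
B = 33048 (B = -79 + 157*211 = -79 + 33127 = 33048)
g = 8569/14405 (g = (-46851 + 27*(-169))/(-86430) = (-46851 - 4563)*(-1/86430) = -51414*(-1/86430) = 8569/14405 ≈ 0.59486)
(183888 - 1*123334) + (g + B) = (183888 - 1*123334) + (8569/14405 + 33048) = (183888 - 123334) + 476065009/14405 = 60554 + 476065009/14405 = 1348345379/14405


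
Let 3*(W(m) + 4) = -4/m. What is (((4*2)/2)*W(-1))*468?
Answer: -4992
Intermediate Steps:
W(m) = -4 - 4/(3*m) (W(m) = -4 + (-4/m)/3 = -4 - 4/(3*m))
(((4*2)/2)*W(-1))*468 = (((4*2)/2)*(-4 - 4/3/(-1)))*468 = ((8*(½))*(-4 - 4/3*(-1)))*468 = (4*(-4 + 4/3))*468 = (4*(-8/3))*468 = -32/3*468 = -4992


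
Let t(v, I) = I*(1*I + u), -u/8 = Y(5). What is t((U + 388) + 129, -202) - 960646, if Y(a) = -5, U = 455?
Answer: -927922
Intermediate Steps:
u = 40 (u = -8*(-5) = 40)
t(v, I) = I*(40 + I) (t(v, I) = I*(1*I + 40) = I*(I + 40) = I*(40 + I))
t((U + 388) + 129, -202) - 960646 = -202*(40 - 202) - 960646 = -202*(-162) - 960646 = 32724 - 960646 = -927922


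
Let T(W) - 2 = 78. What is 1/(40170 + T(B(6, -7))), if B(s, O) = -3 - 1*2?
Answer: 1/40250 ≈ 2.4845e-5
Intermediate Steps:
B(s, O) = -5 (B(s, O) = -3 - 2 = -5)
T(W) = 80 (T(W) = 2 + 78 = 80)
1/(40170 + T(B(6, -7))) = 1/(40170 + 80) = 1/40250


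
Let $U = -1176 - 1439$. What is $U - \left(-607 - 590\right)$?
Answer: $-1418$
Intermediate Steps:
$U = -2615$ ($U = -1176 - 1439 = -2615$)
$U - \left(-607 - 590\right) = -2615 - \left(-607 - 590\right) = -2615 - -1197 = -2615 + 1197 = -1418$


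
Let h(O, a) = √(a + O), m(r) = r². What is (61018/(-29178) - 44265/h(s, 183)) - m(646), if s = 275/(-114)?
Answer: -6088253633/14589 - 44265*√2346918/20587 ≈ -4.2061e+5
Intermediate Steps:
s = -275/114 (s = 275*(-1/114) = -275/114 ≈ -2.4123)
h(O, a) = √(O + a)
(61018/(-29178) - 44265/h(s, 183)) - m(646) = (61018/(-29178) - 44265/√(-275/114 + 183)) - 1*646² = (61018*(-1/29178) - 44265*√2346918/20587) - 1*417316 = (-30509/14589 - 44265*√2346918/20587) - 417316 = -6088253633/14589 - 44265*√2346918/20587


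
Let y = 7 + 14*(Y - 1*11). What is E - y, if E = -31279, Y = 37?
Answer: -31650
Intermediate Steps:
y = 371 (y = 7 + 14*(37 - 1*11) = 7 + 14*(37 - 11) = 7 + 14*26 = 7 + 364 = 371)
E - y = -31279 - 1*371 = -31279 - 371 = -31650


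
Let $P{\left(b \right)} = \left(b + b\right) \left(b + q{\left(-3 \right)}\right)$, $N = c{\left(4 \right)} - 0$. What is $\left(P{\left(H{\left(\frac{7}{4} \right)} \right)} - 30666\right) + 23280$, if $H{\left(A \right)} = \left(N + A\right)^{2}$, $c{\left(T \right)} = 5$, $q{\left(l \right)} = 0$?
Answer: $- \frac{413967}{128} \approx -3234.1$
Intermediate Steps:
$N = 5$ ($N = 5 - 0 = 5 + 0 = 5$)
$H{\left(A \right)} = \left(5 + A\right)^{2}$
$P{\left(b \right)} = 2 b^{2}$ ($P{\left(b \right)} = \left(b + b\right) \left(b + 0\right) = 2 b b = 2 b^{2}$)
$\left(P{\left(H{\left(\frac{7}{4} \right)} \right)} - 30666\right) + 23280 = \left(2 \left(\left(5 + \frac{7}{4}\right)^{2}\right)^{2} - 30666\right) + 23280 = \left(2 \left(\left(\frac{27}{4}\right)^{2}\right)^{2} - 30666\right) + 23280 = \left(2 \left(\frac{729}{16}\right)^{2} - 30666\right) + 23280 = \left(2 \cdot \frac{531441}{256} - 30666\right) + 23280 = \left(\frac{531441}{128} - 30666\right) + 23280 = - \frac{3393807}{128} + 23280 = - \frac{413967}{128}$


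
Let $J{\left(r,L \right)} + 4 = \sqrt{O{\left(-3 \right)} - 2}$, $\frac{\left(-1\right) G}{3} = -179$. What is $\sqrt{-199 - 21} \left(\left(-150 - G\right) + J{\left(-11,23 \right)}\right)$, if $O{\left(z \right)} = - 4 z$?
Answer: $2 i \sqrt{55} \left(-691 + \sqrt{10}\right) \approx - 10202.0 i$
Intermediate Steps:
$G = 537$ ($G = \left(-3\right) \left(-179\right) = 537$)
$J{\left(r,L \right)} = -4 + \sqrt{10}$ ($J{\left(r,L \right)} = -4 + \sqrt{\left(-4\right) \left(-3\right) - 2} = -4 + \sqrt{12 - 2} = -4 + \sqrt{10}$)
$\sqrt{-199 - 21} \left(\left(-150 - G\right) + J{\left(-11,23 \right)}\right) = \sqrt{-199 - 21} \left(\left(-150 - 537\right) - \left(4 - \sqrt{10}\right)\right) = \sqrt{-220} \left(\left(-150 - 537\right) - \left(4 - \sqrt{10}\right)\right) = 2 i \sqrt{55} \left(-687 - \left(4 - \sqrt{10}\right)\right) = 2 i \sqrt{55} \left(-691 + \sqrt{10}\right)$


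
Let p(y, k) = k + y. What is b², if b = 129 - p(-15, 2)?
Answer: 20164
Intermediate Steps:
b = 142 (b = 129 - (2 - 15) = 129 - 1*(-13) = 129 + 13 = 142)
b² = 142² = 20164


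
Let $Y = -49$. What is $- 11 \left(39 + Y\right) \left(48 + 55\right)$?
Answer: $11330$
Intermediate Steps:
$- 11 \left(39 + Y\right) \left(48 + 55\right) = - 11 \left(39 - 49\right) \left(48 + 55\right) = - 11 \left(\left(-10\right) 103\right) = \left(-11\right) \left(-1030\right) = 11330$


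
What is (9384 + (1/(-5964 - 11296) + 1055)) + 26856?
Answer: 643711699/17260 ≈ 37295.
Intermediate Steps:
(9384 + (1/(-5964 - 11296) + 1055)) + 26856 = (9384 + (1/(-17260) + 1055)) + 26856 = (9384 + (-1/17260 + 1055)) + 26856 = (9384 + 18209299/17260) + 26856 = 180177139/17260 + 26856 = 643711699/17260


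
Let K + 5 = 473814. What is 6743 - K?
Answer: -467066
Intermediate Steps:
K = 473809 (K = -5 + 473814 = 473809)
6743 - K = 6743 - 1*473809 = 6743 - 473809 = -467066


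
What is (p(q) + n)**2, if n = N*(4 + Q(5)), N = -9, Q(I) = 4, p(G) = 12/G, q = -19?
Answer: 1904400/361 ≈ 5275.3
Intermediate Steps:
n = -72 (n = -9*(4 + 4) = -9*8 = -72)
(p(q) + n)**2 = (12/(-19) - 72)**2 = (12*(-1/19) - 72)**2 = (-12/19 - 72)**2 = (-1380/19)**2 = 1904400/361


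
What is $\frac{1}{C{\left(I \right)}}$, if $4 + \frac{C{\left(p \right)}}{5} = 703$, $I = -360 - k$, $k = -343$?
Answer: $\frac{1}{3495} \approx 0.00028612$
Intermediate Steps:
$I = -17$ ($I = -360 - -343 = -360 + 343 = -17$)
$C{\left(p \right)} = 3495$ ($C{\left(p \right)} = -20 + 5 \cdot 703 = -20 + 3515 = 3495$)
$\frac{1}{C{\left(I \right)}} = \frac{1}{3495}$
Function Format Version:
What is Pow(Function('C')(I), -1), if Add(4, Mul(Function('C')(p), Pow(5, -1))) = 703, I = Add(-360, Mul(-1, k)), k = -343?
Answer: Rational(1, 3495) ≈ 0.00028612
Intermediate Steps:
I = -17 (I = Add(-360, Mul(-1, -343)) = Add(-360, 343) = -17)
Function('C')(p) = 3495 (Function('C')(p) = Add(-20, Mul(5, 703)) = Add(-20, 3515) = 3495)
Pow(Function('C')(I), -1) = Pow(3495, -1) = Rational(1, 3495)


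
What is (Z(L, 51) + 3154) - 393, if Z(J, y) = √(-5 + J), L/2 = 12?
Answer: 2761 + √19 ≈ 2765.4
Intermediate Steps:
L = 24 (L = 2*12 = 24)
(Z(L, 51) + 3154) - 393 = (√(-5 + 24) + 3154) - 393 = (√19 + 3154) - 393 = (3154 + √19) - 393 = 2761 + √19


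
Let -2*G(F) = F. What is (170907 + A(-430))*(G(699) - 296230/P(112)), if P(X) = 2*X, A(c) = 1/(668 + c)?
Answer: -7616922178553/26656 ≈ -2.8575e+8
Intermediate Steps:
G(F) = -F/2
(170907 + A(-430))*(G(699) - 296230/P(112)) = (170907 + 1/(668 - 430))*(-1/2*699 - 296230/(2*112)) = (170907 + 1/238)*(-699/2 - 296230/224) = (170907 + 1/238)*(-699/2 - 296230*1/224) = 40675867*(-699/2 - 148115/112)/238 = (40675867/238)*(-187259/112) = -7616922178553/26656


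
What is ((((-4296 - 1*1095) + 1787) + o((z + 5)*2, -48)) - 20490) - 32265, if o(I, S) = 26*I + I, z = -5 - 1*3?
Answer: -56521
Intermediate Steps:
z = -8 (z = -5 - 3 = -8)
o(I, S) = 27*I
((((-4296 - 1*1095) + 1787) + o((z + 5)*2, -48)) - 20490) - 32265 = ((((-4296 - 1*1095) + 1787) + 27*((-8 + 5)*2)) - 20490) - 32265 = ((((-4296 - 1095) + 1787) + 27*(-3*2)) - 20490) - 32265 = (((-5391 + 1787) + 27*(-6)) - 20490) - 32265 = ((-3604 - 162) - 20490) - 32265 = (-3766 - 20490) - 32265 = -24256 - 32265 = -56521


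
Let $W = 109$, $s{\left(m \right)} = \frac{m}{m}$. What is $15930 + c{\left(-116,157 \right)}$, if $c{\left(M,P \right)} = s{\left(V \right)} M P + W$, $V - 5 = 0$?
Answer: $-2173$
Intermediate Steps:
$V = 5$ ($V = 5 + 0 = 5$)
$s{\left(m \right)} = 1$
$c{\left(M,P \right)} = 109 + M P$ ($c{\left(M,P \right)} = 1 M P + 109 = M P + 109 = 109 + M P$)
$15930 + c{\left(-116,157 \right)} = 15930 + \left(109 - 18212\right) = 15930 - 18103 = -2173$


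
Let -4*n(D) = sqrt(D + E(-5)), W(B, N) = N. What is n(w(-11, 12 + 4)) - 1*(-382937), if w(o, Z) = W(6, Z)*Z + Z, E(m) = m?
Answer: 382937 - sqrt(267)/4 ≈ 3.8293e+5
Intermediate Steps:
w(o, Z) = Z + Z**2 (w(o, Z) = Z*Z + Z = Z**2 + Z = Z + Z**2)
n(D) = -sqrt(-5 + D)/4 (n(D) = -sqrt(D - 5)/4 = -sqrt(-5 + D)/4)
n(w(-11, 12 + 4)) - 1*(-382937) = -sqrt(-5 + (12 + 4)*(1 + (12 + 4)))/4 - 1*(-382937) = -sqrt(-5 + 16*(1 + 16))/4 + 382937 = -sqrt(-5 + 16*17)/4 + 382937 = -sqrt(-5 + 272)/4 + 382937 = -sqrt(267)/4 + 382937 = 382937 - sqrt(267)/4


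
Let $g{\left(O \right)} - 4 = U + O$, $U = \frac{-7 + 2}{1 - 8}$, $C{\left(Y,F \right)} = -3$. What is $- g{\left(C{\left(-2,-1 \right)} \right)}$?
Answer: $- \frac{12}{7} \approx -1.7143$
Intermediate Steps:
$U = \frac{5}{7}$ ($U = - \frac{5}{1 - 8} = - \frac{5}{-7} = \left(-5\right) \left(- \frac{1}{7}\right) = \frac{5}{7} \approx 0.71429$)
$g{\left(O \right)} = \frac{33}{7} + O$ ($g{\left(O \right)} = 4 + \left(\frac{5}{7} + O\right) = \frac{33}{7} + O$)
$- g{\left(C{\left(-2,-1 \right)} \right)} = - (\frac{33}{7} - 3) = \left(-1\right) \frac{12}{7} = - \frac{12}{7}$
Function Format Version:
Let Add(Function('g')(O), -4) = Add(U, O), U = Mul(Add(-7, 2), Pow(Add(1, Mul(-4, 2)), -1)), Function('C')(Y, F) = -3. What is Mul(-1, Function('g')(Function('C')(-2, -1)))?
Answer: Rational(-12, 7) ≈ -1.7143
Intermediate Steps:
U = Rational(5, 7) (U = Mul(-5, Pow(Add(1, -8), -1)) = Mul(-5, Pow(-7, -1)) = Mul(-5, Rational(-1, 7)) = Rational(5, 7) ≈ 0.71429)
Function('g')(O) = Add(Rational(33, 7), O) (Function('g')(O) = Add(4, Add(Rational(5, 7), O)) = Add(Rational(33, 7), O))
Mul(-1, Function('g')(Function('C')(-2, -1))) = Mul(-1, Add(Rational(33, 7), -3)) = Mul(-1, Rational(12, 7)) = Rational(-12, 7)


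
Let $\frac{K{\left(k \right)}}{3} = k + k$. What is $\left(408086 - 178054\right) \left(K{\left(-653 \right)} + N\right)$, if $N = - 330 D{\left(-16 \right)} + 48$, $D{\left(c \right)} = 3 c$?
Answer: $2753483040$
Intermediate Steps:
$K{\left(k \right)} = 6 k$ ($K{\left(k \right)} = 3 \left(k + k\right) = 3 \cdot 2 k = 6 k$)
$N = 15888$ ($N = - 330 \cdot 3 \left(-16\right) + 48 = \left(-330\right) \left(-48\right) + 48 = 15840 + 48 = 15888$)
$\left(408086 - 178054\right) \left(K{\left(-653 \right)} + N\right) = \left(408086 - 178054\right) \left(6 \left(-653\right) + 15888\right) = 230032 \left(-3918 + 15888\right) = 230032 \cdot 11970 = 2753483040$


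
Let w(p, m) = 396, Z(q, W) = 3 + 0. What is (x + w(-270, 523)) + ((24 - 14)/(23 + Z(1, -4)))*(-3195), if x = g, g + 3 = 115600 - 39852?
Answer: 973858/13 ≈ 74912.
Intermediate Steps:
Z(q, W) = 3
g = 75745 (g = -3 + (115600 - 39852) = -3 + 75748 = 75745)
x = 75745
(x + w(-270, 523)) + ((24 - 14)/(23 + Z(1, -4)))*(-3195) = (75745 + 396) + ((24 - 14)/(23 + 3))*(-3195) = 76141 + (10/26)*(-3195) = 76141 + (10*(1/26))*(-3195) = 76141 + (5/13)*(-3195) = 76141 - 15975/13 = 973858/13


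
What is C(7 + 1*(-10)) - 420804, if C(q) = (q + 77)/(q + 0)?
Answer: -1262486/3 ≈ -4.2083e+5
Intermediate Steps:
C(q) = (77 + q)/q
C(7 + 1*(-10)) - 420804 = (77 + (7 + 1*(-10)))/(7 + 1*(-10)) - 420804 = (77 + (7 - 10))/(7 - 10) - 420804 = (77 - 3)/(-3) - 420804 = -⅓*74 - 420804 = -74/3 - 420804 = -1262486/3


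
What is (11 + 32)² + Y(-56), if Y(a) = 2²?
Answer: 1853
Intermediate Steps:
Y(a) = 4
(11 + 32)² + Y(-56) = (11 + 32)² + 4 = 43² + 4 = 1849 + 4 = 1853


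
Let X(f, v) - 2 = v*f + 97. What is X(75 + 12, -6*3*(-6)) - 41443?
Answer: -31948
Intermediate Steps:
X(f, v) = 99 + f*v (X(f, v) = 2 + (v*f + 97) = 2 + (f*v + 97) = 2 + (97 + f*v) = 99 + f*v)
X(75 + 12, -6*3*(-6)) - 41443 = (99 + (75 + 12)*(-6*3*(-6))) - 41443 = (99 + 87*(-18*(-6))) - 41443 = (99 + 87*108) - 41443 = (99 + 9396) - 41443 = 9495 - 41443 = -31948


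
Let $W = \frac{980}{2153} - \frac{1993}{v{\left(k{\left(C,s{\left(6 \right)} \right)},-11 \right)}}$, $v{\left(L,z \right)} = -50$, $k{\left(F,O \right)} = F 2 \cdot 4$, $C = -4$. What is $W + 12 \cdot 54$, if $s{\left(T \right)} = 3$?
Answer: $\frac{74097129}{107650} \approx 688.32$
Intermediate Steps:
$k{\left(F,O \right)} = 8 F$ ($k{\left(F,O \right)} = 2 F 4 = 8 F$)
$W = \frac{4339929}{107650}$ ($W = \frac{980}{2153} - \frac{1993}{-50} = 980 \cdot \frac{1}{2153} - - \frac{1993}{50} = \frac{980}{2153} + \frac{1993}{50} = \frac{4339929}{107650} \approx 40.315$)
$W + 12 \cdot 54 = \frac{4339929}{107650} + 12 \cdot 54 = \frac{4339929}{107650} + 648 = \frac{74097129}{107650}$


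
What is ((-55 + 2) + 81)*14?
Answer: 392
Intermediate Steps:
((-55 + 2) + 81)*14 = (-53 + 81)*14 = 28*14 = 392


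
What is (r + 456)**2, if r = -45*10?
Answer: 36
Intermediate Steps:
r = -450
(r + 456)**2 = (-450 + 456)**2 = 6**2 = 36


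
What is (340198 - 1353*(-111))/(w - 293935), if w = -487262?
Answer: -490381/781197 ≈ -0.62773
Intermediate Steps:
(340198 - 1353*(-111))/(w - 293935) = (340198 - 1353*(-111))/(-487262 - 293935) = (340198 + 150183)/(-781197) = 490381*(-1/781197) = -490381/781197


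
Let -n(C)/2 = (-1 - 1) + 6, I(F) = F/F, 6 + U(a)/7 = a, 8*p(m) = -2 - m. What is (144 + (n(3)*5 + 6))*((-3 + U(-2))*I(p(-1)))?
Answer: -6490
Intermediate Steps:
p(m) = -¼ - m/8 (p(m) = (-2 - m)/8 = -¼ - m/8)
U(a) = -42 + 7*a
I(F) = 1
n(C) = -8 (n(C) = -2*((-1 - 1) + 6) = -2*(-2 + 6) = -2*4 = -8)
(144 + (n(3)*5 + 6))*((-3 + U(-2))*I(p(-1))) = (144 + (-8*5 + 6))*((-3 + (-42 + 7*(-2)))*1) = (144 + (-40 + 6))*((-3 + (-42 - 14))*1) = (144 - 34)*((-3 - 56)*1) = 110*(-59*1) = 110*(-59) = -6490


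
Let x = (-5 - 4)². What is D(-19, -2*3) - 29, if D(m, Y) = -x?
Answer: -110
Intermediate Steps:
x = 81 (x = (-9)² = 81)
D(m, Y) = -81 (D(m, Y) = -1*81 = -81)
D(-19, -2*3) - 29 = -81 - 29 = -110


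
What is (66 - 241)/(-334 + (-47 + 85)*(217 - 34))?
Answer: -35/1324 ≈ -0.026435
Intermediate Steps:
(66 - 241)/(-334 + (-47 + 85)*(217 - 34)) = -175/(-334 + 38*183) = -175/(-334 + 6954) = -175/6620 = -175*1/6620 = -35/1324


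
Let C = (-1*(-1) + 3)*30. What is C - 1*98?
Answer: 22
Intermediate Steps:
C = 120 (C = (1 + 3)*30 = 4*30 = 120)
C - 1*98 = 120 - 1*98 = 120 - 98 = 22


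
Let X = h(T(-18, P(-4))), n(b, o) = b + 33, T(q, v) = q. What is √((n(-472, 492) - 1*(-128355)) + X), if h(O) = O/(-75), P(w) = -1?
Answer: √3197906/5 ≈ 357.65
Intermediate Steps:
n(b, o) = 33 + b
h(O) = -O/75 (h(O) = O*(-1/75) = -O/75)
X = 6/25 (X = -1/75*(-18) = 6/25 ≈ 0.24000)
√((n(-472, 492) - 1*(-128355)) + X) = √(((33 - 472) - 1*(-128355)) + 6/25) = √((-439 + 128355) + 6/25) = √(127916 + 6/25) = √(3197906/25) = √3197906/5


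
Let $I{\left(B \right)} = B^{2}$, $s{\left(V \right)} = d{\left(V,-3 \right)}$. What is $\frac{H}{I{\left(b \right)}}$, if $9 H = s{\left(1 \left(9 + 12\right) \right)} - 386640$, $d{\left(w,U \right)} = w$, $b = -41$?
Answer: $- \frac{128873}{5043} \approx -25.555$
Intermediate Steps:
$s{\left(V \right)} = V$
$H = - \frac{128873}{3}$ ($H = \frac{1 \left(9 + 12\right) - 386640}{9} = \frac{1 \cdot 21 - 386640}{9} = \frac{21 - 386640}{9} = \frac{1}{9} \left(-386619\right) = - \frac{128873}{3} \approx -42958.0$)
$\frac{H}{I{\left(b \right)}} = - \frac{128873}{3 \left(-41\right)^{2}} = - \frac{128873}{3 \cdot 1681} = \left(- \frac{128873}{3}\right) \frac{1}{1681} = - \frac{128873}{5043}$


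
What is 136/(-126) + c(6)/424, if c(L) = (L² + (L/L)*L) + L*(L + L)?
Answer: -10825/13356 ≈ -0.81050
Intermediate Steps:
c(L) = L + 3*L² (c(L) = (L² + 1*L) + L*(2*L) = (L² + L) + 2*L² = (L + L²) + 2*L² = L + 3*L²)
136/(-126) + c(6)/424 = 136/(-126) + (6*(1 + 3*6))/424 = 136*(-1/126) + (6*(1 + 18))*(1/424) = -68/63 + (6*19)*(1/424) = -68/63 + 114*(1/424) = -68/63 + 57/212 = -10825/13356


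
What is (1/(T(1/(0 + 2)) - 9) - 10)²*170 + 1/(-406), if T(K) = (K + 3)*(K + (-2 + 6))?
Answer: 4883578391/295974 ≈ 16500.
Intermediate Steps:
T(K) = (3 + K)*(4 + K) (T(K) = (3 + K)*(K + 4) = (3 + K)*(4 + K))
(1/(T(1/(0 + 2)) - 9) - 10)²*170 + 1/(-406) = (1/((12 + (1/(0 + 2))² + 7/(0 + 2)) - 9) - 10)²*170 + 1/(-406) = (1/((12 + (1/2)² + 7/2) - 9) - 10)²*170 - 1/406 = (1/((12 + (½)² + 7*(½)) - 9) - 10)²*170 - 1/406 = (1/((12 + ¼ + 7/2) - 9) - 10)²*170 - 1/406 = (1/(63/4 - 9) - 10)²*170 - 1/406 = (1/(27/4) - 10)²*170 - 1/406 = (4/27 - 10)²*170 - 1/406 = (-266/27)²*170 - 1/406 = (70756/729)*170 - 1/406 = 12028520/729 - 1/406 = 4883578391/295974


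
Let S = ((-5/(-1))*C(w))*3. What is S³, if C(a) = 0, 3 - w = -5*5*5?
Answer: 0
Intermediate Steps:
w = 128 (w = 3 - (-5*5)*5 = 3 - (-25)*5 = 3 - 1*(-125) = 3 + 125 = 128)
S = 0 (S = (-5/(-1)*0)*3 = (-5*(-1)*0)*3 = (5*0)*3 = 0*3 = 0)
S³ = 0³ = 0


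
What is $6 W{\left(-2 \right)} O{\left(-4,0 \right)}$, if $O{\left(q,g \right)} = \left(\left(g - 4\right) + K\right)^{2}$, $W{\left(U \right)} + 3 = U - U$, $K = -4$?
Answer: $-1152$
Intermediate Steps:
$W{\left(U \right)} = -3$ ($W{\left(U \right)} = -3 + \left(U - U\right) = -3 + 0 = -3$)
$O{\left(q,g \right)} = \left(-8 + g\right)^{2}$ ($O{\left(q,g \right)} = \left(\left(g - 4\right) - 4\right)^{2} = \left(\left(-4 + g\right) - 4\right)^{2} = \left(-8 + g\right)^{2}$)
$6 W{\left(-2 \right)} O{\left(-4,0 \right)} = 6 \left(-3\right) \left(-8 + 0\right)^{2} = - 18 \left(-8\right)^{2} = \left(-18\right) 64 = -1152$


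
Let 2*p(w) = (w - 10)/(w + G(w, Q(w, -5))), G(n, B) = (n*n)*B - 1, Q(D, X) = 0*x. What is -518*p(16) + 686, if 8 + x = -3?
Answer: 2912/5 ≈ 582.40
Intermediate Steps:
x = -11 (x = -8 - 3 = -11)
Q(D, X) = 0 (Q(D, X) = 0*(-11) = 0)
G(n, B) = -1 + B*n**2 (G(n, B) = n**2*B - 1 = B*n**2 - 1 = -1 + B*n**2)
p(w) = (-10 + w)/(2*(-1 + w)) (p(w) = ((w - 10)/(w + (-1 + 0*w**2)))/2 = ((-10 + w)/(w + (-1 + 0)))/2 = ((-10 + w)/(w - 1))/2 = ((-10 + w)/(-1 + w))/2 = (-10 + w)/(2*(-1 + w)))
-518*p(16) + 686 = -259*(-10 + 16)/(-1 + 16) + 686 = -259*6/15 + 686 = -518*1/5 + 686 = -518/5 + 686 = 2912/5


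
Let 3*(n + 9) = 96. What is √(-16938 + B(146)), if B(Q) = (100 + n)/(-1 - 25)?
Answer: I*√11453286/26 ≈ 130.16*I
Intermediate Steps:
n = 23 (n = -9 + (⅓)*96 = -9 + 32 = 23)
B(Q) = -123/26 (B(Q) = (100 + 23)/(-1 - 25) = 123/(-26) = 123*(-1/26) = -123/26)
√(-16938 + B(146)) = √(-16938 - 123/26) = √(-440511/26) = I*√11453286/26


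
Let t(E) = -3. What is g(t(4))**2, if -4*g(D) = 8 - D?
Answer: 121/16 ≈ 7.5625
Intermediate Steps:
g(D) = -2 + D/4 (g(D) = -(8 - D)/4 = -2 + D/4)
g(t(4))**2 = (-2 + (1/4)*(-3))**2 = (-2 - 3/4)**2 = (-11/4)**2 = 121/16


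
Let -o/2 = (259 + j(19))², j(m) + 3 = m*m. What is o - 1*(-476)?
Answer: -760902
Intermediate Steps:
j(m) = -3 + m² (j(m) = -3 + m*m = -3 + m²)
o = -761378 (o = -2*(259 + (-3 + 19²))² = -2*(259 + (-3 + 361))² = -2*(259 + 358)² = -2*617² = -2*380689 = -761378)
o - 1*(-476) = -761378 - 1*(-476) = -761378 + 476 = -760902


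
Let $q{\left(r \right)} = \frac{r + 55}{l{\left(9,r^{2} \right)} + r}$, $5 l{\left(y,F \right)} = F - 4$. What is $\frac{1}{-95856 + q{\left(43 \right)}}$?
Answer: $- \frac{206}{19746287} \approx -1.0432 \cdot 10^{-5}$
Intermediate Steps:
$l{\left(y,F \right)} = - \frac{4}{5} + \frac{F}{5}$ ($l{\left(y,F \right)} = \frac{F - 4}{5} = \frac{-4 + F}{5} = - \frac{4}{5} + \frac{F}{5}$)
$q{\left(r \right)} = \frac{55 + r}{- \frac{4}{5} + r + \frac{r^{2}}{5}}$ ($q{\left(r \right)} = \frac{r + 55}{\left(- \frac{4}{5} + \frac{r^{2}}{5}\right) + r} = \frac{55 + r}{- \frac{4}{5} + r + \frac{r^{2}}{5}}$)
$\frac{1}{-95856 + q{\left(43 \right)}} = \frac{1}{-95856 + \frac{5 \left(55 + 43\right)}{-4 + 43^{2} + 5 \cdot 43}} = \frac{1}{-95856 + 5 \frac{1}{-4 + 1849 + 215} \cdot 98} = \frac{1}{-95856 + 5 \cdot \frac{1}{2060} \cdot 98} = \frac{1}{-95856 + \frac{49}{206}} = \frac{1}{- \frac{19746287}{206}} = - \frac{206}{19746287}$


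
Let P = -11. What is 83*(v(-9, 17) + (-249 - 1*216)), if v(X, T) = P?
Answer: -39508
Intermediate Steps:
v(X, T) = -11
83*(v(-9, 17) + (-249 - 1*216)) = 83*(-11 + (-249 - 1*216)) = 83*(-11 + (-249 - 216)) = 83*(-11 - 465) = 83*(-476) = -39508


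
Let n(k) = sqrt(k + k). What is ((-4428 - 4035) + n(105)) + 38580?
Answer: 30117 + sqrt(210) ≈ 30132.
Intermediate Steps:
n(k) = sqrt(2)*sqrt(k) (n(k) = sqrt(2*k) = sqrt(2)*sqrt(k))
((-4428 - 4035) + n(105)) + 38580 = ((-4428 - 4035) + sqrt(2)*sqrt(105)) + 38580 = (-8463 + sqrt(210)) + 38580 = 30117 + sqrt(210)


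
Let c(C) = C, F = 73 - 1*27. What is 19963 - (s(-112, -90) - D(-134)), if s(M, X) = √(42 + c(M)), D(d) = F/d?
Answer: 1337498/67 - I*√70 ≈ 19963.0 - 8.3666*I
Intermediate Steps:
F = 46 (F = 73 - 27 = 46)
D(d) = 46/d
s(M, X) = √(42 + M)
19963 - (s(-112, -90) - D(-134)) = 19963 - (√(42 - 112) - 46/(-134)) = 19963 - (√(-70) - 46*(-1)/134) = 19963 - (I*√70 - 1*(-23/67)) = 19963 - (I*√70 + 23/67) = 19963 - (23/67 + I*√70) = 19963 + (-23/67 - I*√70) = 1337498/67 - I*√70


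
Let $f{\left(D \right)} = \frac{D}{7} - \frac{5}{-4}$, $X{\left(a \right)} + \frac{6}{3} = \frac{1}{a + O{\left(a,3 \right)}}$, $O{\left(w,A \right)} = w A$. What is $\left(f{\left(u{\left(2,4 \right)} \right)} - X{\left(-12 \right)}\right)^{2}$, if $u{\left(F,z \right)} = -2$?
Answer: $\frac{1006009}{112896} \approx 8.9109$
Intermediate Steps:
$O{\left(w,A \right)} = A w$
$X{\left(a \right)} = -2 + \frac{1}{4 a}$ ($X{\left(a \right)} = -2 + \frac{1}{a + 3 a} = -2 + \frac{1}{4 a}$)
$f{\left(D \right)} = \frac{5}{4} + \frac{D}{7}$ ($f{\left(D \right)} = D \frac{1}{7} - - \frac{5}{4} = \frac{D}{7} + \frac{5}{4} = \frac{5}{4} + \frac{D}{7}$)
$\left(f{\left(u{\left(2,4 \right)} \right)} - X{\left(-12 \right)}\right)^{2} = \left(\left(\frac{5}{4} + \frac{1}{7} \left(-2\right)\right) - \left(-2 + \frac{1}{4 \left(-12\right)}\right)\right)^{2} = \left(\left(\frac{5}{4} - \frac{2}{7}\right) - \left(-2 + \frac{1}{4} \left(- \frac{1}{12}\right)\right)\right)^{2} = \left(\frac{27}{28} - \left(-2 - \frac{1}{48}\right)\right)^{2} = \left(\frac{27}{28} - - \frac{97}{48}\right)^{2} = \left(\frac{27}{28} + \frac{97}{48}\right)^{2} = \left(\frac{1003}{336}\right)^{2} = \frac{1006009}{112896}$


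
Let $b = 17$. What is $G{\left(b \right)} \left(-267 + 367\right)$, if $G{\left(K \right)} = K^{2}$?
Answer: $28900$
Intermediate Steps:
$G{\left(b \right)} \left(-267 + 367\right) = 17^{2} \left(-267 + 367\right) = 289 \cdot 100 = 28900$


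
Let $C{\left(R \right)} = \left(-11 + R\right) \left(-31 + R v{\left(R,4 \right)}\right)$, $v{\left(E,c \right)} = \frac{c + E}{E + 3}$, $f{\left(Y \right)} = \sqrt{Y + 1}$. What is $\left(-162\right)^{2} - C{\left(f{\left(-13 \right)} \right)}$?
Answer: $\frac{3 \left(- 25751 i + 17368 \sqrt{3}\right)}{- 3 i + 2 \sqrt{3}} \approx 25923.0 + 148.96 i$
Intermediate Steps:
$f{\left(Y \right)} = \sqrt{1 + Y}$
$v{\left(E,c \right)} = \frac{E + c}{3 + E}$
$C{\left(R \right)} = \left(-31 + \frac{R \left(4 + R\right)}{3 + R}\right) \left(-11 + R\right)$ ($C{\left(R \right)} = \left(-11 + R\right) \left(-31 + R \frac{R + 4}{3 + R}\right) = \left(-11 + R\right) \left(-31 + R \frac{4 + R}{3 + R}\right) = \left(-11 + R\right) \left(-31 + \frac{R \left(4 + R\right)}{3 + R}\right) = \left(-31 + \frac{R \left(4 + R\right)}{3 + R}\right) \left(-11 + R\right)$)
$\left(-162\right)^{2} - C{\left(f{\left(-13 \right)} \right)} = \left(-162\right)^{2} - \frac{1023 + \left(\sqrt{1 - 13}\right)^{3} - 38 \left(\sqrt{1 - 13}\right)^{2} + 204 \sqrt{1 - 13}}{3 + \sqrt{1 - 13}} = 26244 - \frac{1023 + \left(\sqrt{-12}\right)^{3} - 38 \left(\sqrt{-12}\right)^{2} + 204 \sqrt{-12}}{3 + \sqrt{-12}} = 26244 - \frac{1023 + \left(2 i \sqrt{3}\right)^{3} - 38 \left(2 i \sqrt{3}\right)^{2} + 204 \cdot 2 i \sqrt{3}}{3 + 2 i \sqrt{3}} = 26244 - \frac{1023 - 24 i \sqrt{3} - -456 + 408 i \sqrt{3}}{3 + 2 i \sqrt{3}} = 26244 - \frac{1023 - 24 i \sqrt{3} + 456 + 408 i \sqrt{3}}{3 + 2 i \sqrt{3}} = 26244 - \frac{1479 + 384 i \sqrt{3}}{3 + 2 i \sqrt{3}}$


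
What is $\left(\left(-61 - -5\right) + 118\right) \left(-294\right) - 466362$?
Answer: $-484590$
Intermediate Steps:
$\left(\left(-61 - -5\right) + 118\right) \left(-294\right) - 466362 = \left(\left(-61 + 5\right) + 118\right) \left(-294\right) - 466362 = \left(-56 + 118\right) \left(-294\right) - 466362 = 62 \left(-294\right) - 466362 = -18228 - 466362 = -484590$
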